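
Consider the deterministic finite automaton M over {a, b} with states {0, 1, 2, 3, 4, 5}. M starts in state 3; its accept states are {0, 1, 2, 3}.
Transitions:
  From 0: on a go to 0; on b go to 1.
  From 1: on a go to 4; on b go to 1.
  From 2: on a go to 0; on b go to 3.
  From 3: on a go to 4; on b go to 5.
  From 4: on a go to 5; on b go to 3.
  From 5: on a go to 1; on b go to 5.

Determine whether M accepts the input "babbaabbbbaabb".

rejected

3 --b--> 5
5 --a--> 1
1 --b--> 1
1 --b--> 1
1 --a--> 4
4 --a--> 5
5 --b--> 5
5 --b--> 5
5 --b--> 5
5 --b--> 5
5 --a--> 1
1 --a--> 4
4 --b--> 3
3 --b--> 5
End in state 5, which is not an accepting state.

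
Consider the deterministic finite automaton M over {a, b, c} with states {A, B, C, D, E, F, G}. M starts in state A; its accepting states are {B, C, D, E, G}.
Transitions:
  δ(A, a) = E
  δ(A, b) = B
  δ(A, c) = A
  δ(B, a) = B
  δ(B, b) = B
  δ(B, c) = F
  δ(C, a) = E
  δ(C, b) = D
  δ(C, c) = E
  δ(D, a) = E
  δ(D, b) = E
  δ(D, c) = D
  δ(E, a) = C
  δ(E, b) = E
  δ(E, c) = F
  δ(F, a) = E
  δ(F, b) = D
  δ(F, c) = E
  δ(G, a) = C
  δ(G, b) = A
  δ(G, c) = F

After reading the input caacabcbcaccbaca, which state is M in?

C

A --c--> A
A --a--> E
E --a--> C
C --c--> E
E --a--> C
C --b--> D
D --c--> D
D --b--> E
E --c--> F
F --a--> E
E --c--> F
F --c--> E
E --b--> E
E --a--> C
C --c--> E
E --a--> C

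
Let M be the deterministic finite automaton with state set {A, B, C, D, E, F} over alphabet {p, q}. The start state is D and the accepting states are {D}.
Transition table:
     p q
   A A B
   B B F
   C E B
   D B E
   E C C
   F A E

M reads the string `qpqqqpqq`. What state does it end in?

D --q--> E
E --p--> C
C --q--> B
B --q--> F
F --q--> E
E --p--> C
C --q--> B
B --q--> F

F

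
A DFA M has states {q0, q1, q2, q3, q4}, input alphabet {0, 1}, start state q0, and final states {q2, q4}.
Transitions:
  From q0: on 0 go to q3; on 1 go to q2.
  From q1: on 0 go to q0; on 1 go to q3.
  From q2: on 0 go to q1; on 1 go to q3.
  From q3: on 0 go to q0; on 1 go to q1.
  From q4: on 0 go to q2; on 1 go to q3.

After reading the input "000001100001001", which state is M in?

q1

q0 --0--> q3
q3 --0--> q0
q0 --0--> q3
q3 --0--> q0
q0 --0--> q3
q3 --1--> q1
q1 --1--> q3
q3 --0--> q0
q0 --0--> q3
q3 --0--> q0
q0 --0--> q3
q3 --1--> q1
q1 --0--> q0
q0 --0--> q3
q3 --1--> q1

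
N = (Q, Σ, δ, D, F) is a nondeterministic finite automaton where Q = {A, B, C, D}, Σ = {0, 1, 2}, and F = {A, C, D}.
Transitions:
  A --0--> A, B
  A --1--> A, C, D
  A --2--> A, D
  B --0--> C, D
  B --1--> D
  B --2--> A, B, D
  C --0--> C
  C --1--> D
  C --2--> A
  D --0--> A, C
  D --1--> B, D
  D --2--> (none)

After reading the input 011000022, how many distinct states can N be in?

Start: {D}
read 0: {A, C}
read 1: {A, C, D}
read 1: {A, B, C, D}
read 0: {A, B, C, D}
read 0: {A, B, C, D}
read 0: {A, B, C, D}
read 0: {A, B, C, D}
read 2: {A, B, D}
read 2: {A, B, D}
Final reachable set {A, B, D} has 3 states.

3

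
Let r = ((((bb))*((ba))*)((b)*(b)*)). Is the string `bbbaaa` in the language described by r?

No split of bbbaaa into u·v has (((bb))*((ba))*) matching u and ((b)*(b)*) matching v.

no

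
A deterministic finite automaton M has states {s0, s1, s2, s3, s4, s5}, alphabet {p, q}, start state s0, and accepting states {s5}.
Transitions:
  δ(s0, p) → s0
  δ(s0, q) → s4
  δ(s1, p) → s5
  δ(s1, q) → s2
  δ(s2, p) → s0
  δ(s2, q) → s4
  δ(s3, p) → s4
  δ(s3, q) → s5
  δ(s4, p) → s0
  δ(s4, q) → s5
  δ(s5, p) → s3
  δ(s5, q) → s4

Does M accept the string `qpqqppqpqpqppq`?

accepted

s0 --q--> s4
s4 --p--> s0
s0 --q--> s4
s4 --q--> s5
s5 --p--> s3
s3 --p--> s4
s4 --q--> s5
s5 --p--> s3
s3 --q--> s5
s5 --p--> s3
s3 --q--> s5
s5 --p--> s3
s3 --p--> s4
s4 --q--> s5
End in state s5, which is an accepting state.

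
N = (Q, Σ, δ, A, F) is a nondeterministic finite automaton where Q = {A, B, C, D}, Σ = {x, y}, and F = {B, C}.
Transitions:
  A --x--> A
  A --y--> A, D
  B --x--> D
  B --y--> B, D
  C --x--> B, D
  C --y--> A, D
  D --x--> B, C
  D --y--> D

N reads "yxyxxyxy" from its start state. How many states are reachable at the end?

Start: {A}
read y: {A, D}
read x: {A, B, C}
read y: {A, B, D}
read x: {A, B, C, D}
read x: {A, B, C, D}
read y: {A, B, D}
read x: {A, B, C, D}
read y: {A, B, D}
Final reachable set {A, B, D} has 3 states.

3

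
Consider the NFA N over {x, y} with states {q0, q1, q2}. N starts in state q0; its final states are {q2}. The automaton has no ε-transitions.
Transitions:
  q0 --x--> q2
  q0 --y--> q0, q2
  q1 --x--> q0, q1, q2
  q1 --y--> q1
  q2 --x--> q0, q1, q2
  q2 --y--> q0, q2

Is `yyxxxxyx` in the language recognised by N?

Start: {q0}
read y: {q0, q2}
read y: {q0, q2}
read x: {q0, q1, q2}
read x: {q0, q1, q2}
read x: {q0, q1, q2}
read x: {q0, q1, q2}
read y: {q0, q1, q2}
read x: {q0, q1, q2}
Reachable ∩ accepting = {q2} — nonempty.

accepted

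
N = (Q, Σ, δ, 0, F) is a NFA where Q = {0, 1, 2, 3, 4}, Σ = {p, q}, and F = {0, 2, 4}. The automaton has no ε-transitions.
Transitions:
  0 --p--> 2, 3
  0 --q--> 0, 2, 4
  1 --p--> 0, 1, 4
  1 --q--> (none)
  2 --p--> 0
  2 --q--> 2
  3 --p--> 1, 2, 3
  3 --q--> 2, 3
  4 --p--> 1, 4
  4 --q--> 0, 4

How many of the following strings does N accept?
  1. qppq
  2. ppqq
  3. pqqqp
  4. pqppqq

4

qppq: accepted
ppqq: accepted
pqqqp: accepted
pqppqq: accepted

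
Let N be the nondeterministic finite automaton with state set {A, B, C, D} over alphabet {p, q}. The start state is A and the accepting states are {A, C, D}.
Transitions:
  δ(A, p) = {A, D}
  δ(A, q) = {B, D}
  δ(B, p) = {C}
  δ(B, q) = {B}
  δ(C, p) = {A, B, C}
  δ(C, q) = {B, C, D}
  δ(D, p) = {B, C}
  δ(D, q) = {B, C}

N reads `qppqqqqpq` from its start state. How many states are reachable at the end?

Start: {A}
read q: {B, D}
read p: {B, C}
read p: {A, B, C}
read q: {B, C, D}
read q: {B, C, D}
read q: {B, C, D}
read q: {B, C, D}
read p: {A, B, C}
read q: {B, C, D}
Final reachable set {B, C, D} has 3 states.

3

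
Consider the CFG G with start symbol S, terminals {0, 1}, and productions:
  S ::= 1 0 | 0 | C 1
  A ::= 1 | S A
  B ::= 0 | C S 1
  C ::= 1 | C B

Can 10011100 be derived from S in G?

no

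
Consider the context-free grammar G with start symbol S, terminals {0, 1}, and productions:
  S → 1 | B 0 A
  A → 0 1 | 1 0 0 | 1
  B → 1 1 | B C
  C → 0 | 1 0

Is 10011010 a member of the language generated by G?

no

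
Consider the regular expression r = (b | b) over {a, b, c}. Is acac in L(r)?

Neither b nor b matches acac.

no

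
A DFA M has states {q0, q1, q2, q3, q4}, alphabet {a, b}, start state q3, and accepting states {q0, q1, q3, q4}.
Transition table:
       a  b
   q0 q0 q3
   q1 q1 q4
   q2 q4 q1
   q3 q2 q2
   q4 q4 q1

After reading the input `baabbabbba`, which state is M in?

q3 --b--> q2
q2 --a--> q4
q4 --a--> q4
q4 --b--> q1
q1 --b--> q4
q4 --a--> q4
q4 --b--> q1
q1 --b--> q4
q4 --b--> q1
q1 --a--> q1

q1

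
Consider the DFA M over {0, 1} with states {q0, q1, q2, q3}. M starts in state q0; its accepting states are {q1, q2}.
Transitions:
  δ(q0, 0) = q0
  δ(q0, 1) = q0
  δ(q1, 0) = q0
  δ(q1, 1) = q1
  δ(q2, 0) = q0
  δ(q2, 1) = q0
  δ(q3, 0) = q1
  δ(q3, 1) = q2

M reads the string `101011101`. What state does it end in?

q0

q0 --1--> q0
q0 --0--> q0
q0 --1--> q0
q0 --0--> q0
q0 --1--> q0
q0 --1--> q0
q0 --1--> q0
q0 --0--> q0
q0 --1--> q0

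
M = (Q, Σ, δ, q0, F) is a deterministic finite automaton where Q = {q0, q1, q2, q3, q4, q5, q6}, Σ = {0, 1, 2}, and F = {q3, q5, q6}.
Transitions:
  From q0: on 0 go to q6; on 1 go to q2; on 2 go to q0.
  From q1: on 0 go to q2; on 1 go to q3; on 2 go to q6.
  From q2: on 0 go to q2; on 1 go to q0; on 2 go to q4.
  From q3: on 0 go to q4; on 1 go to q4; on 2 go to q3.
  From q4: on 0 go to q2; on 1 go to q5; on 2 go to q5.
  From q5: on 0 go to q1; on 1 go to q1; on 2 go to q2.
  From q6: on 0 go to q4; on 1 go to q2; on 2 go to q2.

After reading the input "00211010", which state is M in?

q0 --0--> q6
q6 --0--> q4
q4 --2--> q5
q5 --1--> q1
q1 --1--> q3
q3 --0--> q4
q4 --1--> q5
q5 --0--> q1

q1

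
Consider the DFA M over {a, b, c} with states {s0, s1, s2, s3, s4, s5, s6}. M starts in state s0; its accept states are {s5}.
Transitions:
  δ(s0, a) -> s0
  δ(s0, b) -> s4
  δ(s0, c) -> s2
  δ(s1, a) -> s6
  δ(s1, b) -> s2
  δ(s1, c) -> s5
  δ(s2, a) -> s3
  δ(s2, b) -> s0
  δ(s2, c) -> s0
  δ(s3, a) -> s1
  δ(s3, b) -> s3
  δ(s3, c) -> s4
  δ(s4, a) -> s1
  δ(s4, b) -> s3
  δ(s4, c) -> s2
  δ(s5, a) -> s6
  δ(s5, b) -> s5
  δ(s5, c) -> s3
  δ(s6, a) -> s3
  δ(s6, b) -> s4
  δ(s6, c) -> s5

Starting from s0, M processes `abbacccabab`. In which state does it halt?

s3

s0 --a--> s0
s0 --b--> s4
s4 --b--> s3
s3 --a--> s1
s1 --c--> s5
s5 --c--> s3
s3 --c--> s4
s4 --a--> s1
s1 --b--> s2
s2 --a--> s3
s3 --b--> s3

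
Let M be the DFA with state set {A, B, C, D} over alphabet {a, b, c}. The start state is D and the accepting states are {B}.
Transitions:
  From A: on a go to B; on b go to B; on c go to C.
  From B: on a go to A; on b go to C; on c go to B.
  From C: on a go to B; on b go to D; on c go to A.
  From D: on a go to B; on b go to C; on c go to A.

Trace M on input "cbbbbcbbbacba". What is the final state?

D --c--> A
A --b--> B
B --b--> C
C --b--> D
D --b--> C
C --c--> A
A --b--> B
B --b--> C
C --b--> D
D --a--> B
B --c--> B
B --b--> C
C --a--> B

B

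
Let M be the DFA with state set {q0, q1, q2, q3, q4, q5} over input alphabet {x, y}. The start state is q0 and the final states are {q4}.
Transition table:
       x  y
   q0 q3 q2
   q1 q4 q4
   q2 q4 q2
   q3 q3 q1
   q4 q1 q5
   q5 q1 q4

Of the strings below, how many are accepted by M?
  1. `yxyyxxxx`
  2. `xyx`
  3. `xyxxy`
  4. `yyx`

4

`yxyyxxxx`: accepted
`xyx`: accepted
`xyxxy`: accepted
`yyx`: accepted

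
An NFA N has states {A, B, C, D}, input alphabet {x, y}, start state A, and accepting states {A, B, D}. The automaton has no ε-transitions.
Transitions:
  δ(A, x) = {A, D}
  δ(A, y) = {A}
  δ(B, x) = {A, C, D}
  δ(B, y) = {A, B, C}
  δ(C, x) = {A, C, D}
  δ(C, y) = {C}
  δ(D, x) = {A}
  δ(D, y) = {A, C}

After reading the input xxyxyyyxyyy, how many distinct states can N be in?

2

Start: {A}
read x: {A, D}
read x: {A, D}
read y: {A, C}
read x: {A, C, D}
read y: {A, C}
read y: {A, C}
read y: {A, C}
read x: {A, C, D}
read y: {A, C}
read y: {A, C}
read y: {A, C}
Final reachable set {A, C} has 2 states.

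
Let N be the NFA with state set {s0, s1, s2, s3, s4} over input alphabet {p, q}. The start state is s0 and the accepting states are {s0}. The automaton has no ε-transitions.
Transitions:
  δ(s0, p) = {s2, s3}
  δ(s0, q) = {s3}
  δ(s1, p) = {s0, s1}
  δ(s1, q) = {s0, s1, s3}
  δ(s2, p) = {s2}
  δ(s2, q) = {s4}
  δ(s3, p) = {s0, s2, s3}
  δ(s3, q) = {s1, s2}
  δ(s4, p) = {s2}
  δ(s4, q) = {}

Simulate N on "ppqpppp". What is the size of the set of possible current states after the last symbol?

Start: {s0}
read p: {s2, s3}
read p: {s0, s2, s3}
read q: {s1, s2, s3, s4}
read p: {s0, s1, s2, s3}
read p: {s0, s1, s2, s3}
read p: {s0, s1, s2, s3}
read p: {s0, s1, s2, s3}
Final reachable set {s0, s1, s2, s3} has 4 states.

4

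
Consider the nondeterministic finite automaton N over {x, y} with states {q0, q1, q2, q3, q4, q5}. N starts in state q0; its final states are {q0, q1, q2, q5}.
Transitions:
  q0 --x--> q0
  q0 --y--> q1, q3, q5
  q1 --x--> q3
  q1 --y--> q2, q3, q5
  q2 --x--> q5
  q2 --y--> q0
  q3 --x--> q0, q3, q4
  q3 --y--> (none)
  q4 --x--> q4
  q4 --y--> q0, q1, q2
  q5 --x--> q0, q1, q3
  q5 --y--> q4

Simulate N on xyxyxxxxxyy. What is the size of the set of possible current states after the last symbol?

6

Start: {q0}
read x: {q0}
read y: {q1, q3, q5}
read x: {q0, q1, q3, q4}
read y: {q0, q1, q2, q3, q5}
read x: {q0, q1, q3, q4, q5}
read x: {q0, q1, q3, q4}
read x: {q0, q3, q4}
read x: {q0, q3, q4}
read x: {q0, q3, q4}
read y: {q0, q1, q2, q3, q5}
read y: {q0, q1, q2, q3, q4, q5}
Final reachable set {q0, q1, q2, q3, q4, q5} has 6 states.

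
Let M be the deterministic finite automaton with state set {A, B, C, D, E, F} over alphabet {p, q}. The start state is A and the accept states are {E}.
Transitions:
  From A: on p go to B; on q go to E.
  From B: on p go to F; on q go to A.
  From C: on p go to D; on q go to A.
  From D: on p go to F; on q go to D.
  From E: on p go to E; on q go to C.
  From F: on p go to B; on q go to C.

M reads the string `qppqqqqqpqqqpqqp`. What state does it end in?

F

A --q--> E
E --p--> E
E --p--> E
E --q--> C
C --q--> A
A --q--> E
E --q--> C
C --q--> A
A --p--> B
B --q--> A
A --q--> E
E --q--> C
C --p--> D
D --q--> D
D --q--> D
D --p--> F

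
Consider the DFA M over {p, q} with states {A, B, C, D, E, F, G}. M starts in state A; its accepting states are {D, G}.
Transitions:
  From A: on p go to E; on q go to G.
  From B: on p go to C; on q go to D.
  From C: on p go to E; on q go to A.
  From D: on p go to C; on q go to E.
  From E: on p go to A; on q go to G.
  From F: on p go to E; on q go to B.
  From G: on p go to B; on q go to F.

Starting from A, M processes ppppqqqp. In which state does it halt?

A --p--> E
E --p--> A
A --p--> E
E --p--> A
A --q--> G
G --q--> F
F --q--> B
B --p--> C

C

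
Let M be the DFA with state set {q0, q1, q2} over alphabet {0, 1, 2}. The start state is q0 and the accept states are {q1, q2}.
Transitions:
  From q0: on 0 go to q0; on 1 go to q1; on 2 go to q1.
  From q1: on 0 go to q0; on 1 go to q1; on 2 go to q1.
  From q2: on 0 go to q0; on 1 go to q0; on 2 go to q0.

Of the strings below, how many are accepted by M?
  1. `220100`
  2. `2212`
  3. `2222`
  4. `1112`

3

`220100`: rejected
`2212`: accepted
`2222`: accepted
`1112`: accepted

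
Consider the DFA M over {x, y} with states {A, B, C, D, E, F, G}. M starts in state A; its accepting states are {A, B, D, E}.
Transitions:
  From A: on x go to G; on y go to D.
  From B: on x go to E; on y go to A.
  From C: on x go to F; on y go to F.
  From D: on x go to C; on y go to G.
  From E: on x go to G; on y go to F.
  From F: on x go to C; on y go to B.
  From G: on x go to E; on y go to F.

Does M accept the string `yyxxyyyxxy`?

A --y--> D
D --y--> G
G --x--> E
E --x--> G
G --y--> F
F --y--> B
B --y--> A
A --x--> G
G --x--> E
E --y--> F
End in state F, which is not an accepting state.

rejected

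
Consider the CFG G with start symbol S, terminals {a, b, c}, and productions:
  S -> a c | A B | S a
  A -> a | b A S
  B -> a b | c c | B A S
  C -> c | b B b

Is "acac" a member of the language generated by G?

no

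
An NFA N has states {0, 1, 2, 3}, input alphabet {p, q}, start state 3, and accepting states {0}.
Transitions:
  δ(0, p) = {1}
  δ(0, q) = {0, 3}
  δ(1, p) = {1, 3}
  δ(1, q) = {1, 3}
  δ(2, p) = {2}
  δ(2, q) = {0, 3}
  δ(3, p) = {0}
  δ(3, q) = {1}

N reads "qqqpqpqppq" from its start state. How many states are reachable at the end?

Start: {3}
read q: {1}
read q: {1, 3}
read q: {1, 3}
read p: {0, 1, 3}
read q: {0, 1, 3}
read p: {0, 1, 3}
read q: {0, 1, 3}
read p: {0, 1, 3}
read p: {0, 1, 3}
read q: {0, 1, 3}
Final reachable set {0, 1, 3} has 3 states.

3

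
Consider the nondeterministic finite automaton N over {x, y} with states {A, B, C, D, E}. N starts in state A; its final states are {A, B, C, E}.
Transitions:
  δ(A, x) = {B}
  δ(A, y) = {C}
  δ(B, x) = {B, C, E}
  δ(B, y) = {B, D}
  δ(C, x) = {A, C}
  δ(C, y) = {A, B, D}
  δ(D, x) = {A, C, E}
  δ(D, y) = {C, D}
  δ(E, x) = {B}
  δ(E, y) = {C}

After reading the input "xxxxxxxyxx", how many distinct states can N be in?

4

Start: {A}
read x: {B}
read x: {B, C, E}
read x: {A, B, C, E}
read x: {A, B, C, E}
read x: {A, B, C, E}
read x: {A, B, C, E}
read x: {A, B, C, E}
read y: {A, B, C, D}
read x: {A, B, C, E}
read x: {A, B, C, E}
Final reachable set {A, B, C, E} has 4 states.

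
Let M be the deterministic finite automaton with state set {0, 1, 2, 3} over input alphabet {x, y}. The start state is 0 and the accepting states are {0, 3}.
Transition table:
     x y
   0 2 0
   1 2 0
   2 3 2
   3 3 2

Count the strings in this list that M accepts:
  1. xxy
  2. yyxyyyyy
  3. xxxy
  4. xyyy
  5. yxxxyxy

xxy: rejected
yyxyyyyy: rejected
xxxy: rejected
xyyy: rejected
yxxxyxy: rejected

0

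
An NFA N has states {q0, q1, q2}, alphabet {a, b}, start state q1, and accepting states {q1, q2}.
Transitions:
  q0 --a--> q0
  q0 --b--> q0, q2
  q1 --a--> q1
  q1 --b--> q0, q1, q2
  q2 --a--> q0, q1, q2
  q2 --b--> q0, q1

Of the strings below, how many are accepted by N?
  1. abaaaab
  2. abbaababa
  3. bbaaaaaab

3

abaaaab: accepted
abbaababa: accepted
bbaaaaaab: accepted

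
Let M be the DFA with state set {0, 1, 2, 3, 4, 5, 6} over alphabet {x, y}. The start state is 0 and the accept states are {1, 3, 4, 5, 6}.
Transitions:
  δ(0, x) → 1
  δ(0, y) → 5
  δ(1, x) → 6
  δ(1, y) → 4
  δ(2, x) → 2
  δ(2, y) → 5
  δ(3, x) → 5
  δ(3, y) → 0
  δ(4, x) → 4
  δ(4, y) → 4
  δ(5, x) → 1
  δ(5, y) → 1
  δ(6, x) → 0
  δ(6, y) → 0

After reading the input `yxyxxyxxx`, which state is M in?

0 --y--> 5
5 --x--> 1
1 --y--> 4
4 --x--> 4
4 --x--> 4
4 --y--> 4
4 --x--> 4
4 --x--> 4
4 --x--> 4

4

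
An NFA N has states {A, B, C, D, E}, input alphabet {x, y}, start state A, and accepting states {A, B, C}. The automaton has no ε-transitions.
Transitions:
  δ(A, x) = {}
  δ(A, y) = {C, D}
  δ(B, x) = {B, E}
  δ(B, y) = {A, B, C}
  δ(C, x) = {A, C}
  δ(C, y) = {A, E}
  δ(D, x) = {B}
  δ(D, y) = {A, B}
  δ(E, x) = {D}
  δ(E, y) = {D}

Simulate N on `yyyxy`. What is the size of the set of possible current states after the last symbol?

Start: {A}
read y: {C, D}
read y: {A, B, E}
read y: {A, B, C, D}
read x: {A, B, C, E}
read y: {A, B, C, D, E}
Final reachable set {A, B, C, D, E} has 5 states.

5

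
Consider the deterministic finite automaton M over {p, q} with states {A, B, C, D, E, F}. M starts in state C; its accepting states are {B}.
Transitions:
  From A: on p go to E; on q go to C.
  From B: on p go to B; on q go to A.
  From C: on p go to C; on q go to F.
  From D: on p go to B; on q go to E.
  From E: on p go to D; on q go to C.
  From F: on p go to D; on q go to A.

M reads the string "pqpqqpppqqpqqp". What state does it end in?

C --p--> C
C --q--> F
F --p--> D
D --q--> E
E --q--> C
C --p--> C
C --p--> C
C --p--> C
C --q--> F
F --q--> A
A --p--> E
E --q--> C
C --q--> F
F --p--> D

D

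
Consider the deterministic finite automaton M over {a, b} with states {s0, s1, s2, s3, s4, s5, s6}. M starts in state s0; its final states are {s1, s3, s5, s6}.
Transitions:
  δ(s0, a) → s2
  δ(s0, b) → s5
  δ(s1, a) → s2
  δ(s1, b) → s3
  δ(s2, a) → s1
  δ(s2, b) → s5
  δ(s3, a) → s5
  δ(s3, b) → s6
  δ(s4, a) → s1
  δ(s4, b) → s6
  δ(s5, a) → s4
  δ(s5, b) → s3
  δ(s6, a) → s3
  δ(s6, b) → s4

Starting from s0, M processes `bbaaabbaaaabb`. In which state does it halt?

s0 --b--> s5
s5 --b--> s3
s3 --a--> s5
s5 --a--> s4
s4 --a--> s1
s1 --b--> s3
s3 --b--> s6
s6 --a--> s3
s3 --a--> s5
s5 --a--> s4
s4 --a--> s1
s1 --b--> s3
s3 --b--> s6

s6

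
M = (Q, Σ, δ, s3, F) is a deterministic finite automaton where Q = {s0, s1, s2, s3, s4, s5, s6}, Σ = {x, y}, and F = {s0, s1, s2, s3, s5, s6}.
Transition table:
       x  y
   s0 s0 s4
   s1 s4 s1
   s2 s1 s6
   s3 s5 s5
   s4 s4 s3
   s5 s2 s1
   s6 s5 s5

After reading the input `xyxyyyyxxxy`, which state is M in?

s3

s3 --x--> s5
s5 --y--> s1
s1 --x--> s4
s4 --y--> s3
s3 --y--> s5
s5 --y--> s1
s1 --y--> s1
s1 --x--> s4
s4 --x--> s4
s4 --x--> s4
s4 --y--> s3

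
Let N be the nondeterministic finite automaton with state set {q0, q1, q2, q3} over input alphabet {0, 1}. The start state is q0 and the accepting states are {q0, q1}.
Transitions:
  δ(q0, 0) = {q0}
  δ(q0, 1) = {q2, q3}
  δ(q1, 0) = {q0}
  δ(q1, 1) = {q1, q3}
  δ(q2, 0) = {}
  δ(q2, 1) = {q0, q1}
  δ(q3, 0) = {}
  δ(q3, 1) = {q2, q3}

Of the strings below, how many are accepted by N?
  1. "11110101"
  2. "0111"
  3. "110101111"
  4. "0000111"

"11110101": rejected
"0111": accepted
"110101111": rejected
"0000111": accepted

2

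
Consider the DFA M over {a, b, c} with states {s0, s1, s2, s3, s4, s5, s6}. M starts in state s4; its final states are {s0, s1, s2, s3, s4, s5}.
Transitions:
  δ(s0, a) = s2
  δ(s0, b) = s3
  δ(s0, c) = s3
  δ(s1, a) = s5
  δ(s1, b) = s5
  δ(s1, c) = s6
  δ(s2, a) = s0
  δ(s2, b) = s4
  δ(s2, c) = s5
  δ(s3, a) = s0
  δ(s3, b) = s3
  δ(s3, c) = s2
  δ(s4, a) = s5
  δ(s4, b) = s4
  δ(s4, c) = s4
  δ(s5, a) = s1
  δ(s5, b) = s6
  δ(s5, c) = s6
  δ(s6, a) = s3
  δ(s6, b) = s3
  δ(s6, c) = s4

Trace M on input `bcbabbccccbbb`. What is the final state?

s4 --b--> s4
s4 --c--> s4
s4 --b--> s4
s4 --a--> s5
s5 --b--> s6
s6 --b--> s3
s3 --c--> s2
s2 --c--> s5
s5 --c--> s6
s6 --c--> s4
s4 --b--> s4
s4 --b--> s4
s4 --b--> s4

s4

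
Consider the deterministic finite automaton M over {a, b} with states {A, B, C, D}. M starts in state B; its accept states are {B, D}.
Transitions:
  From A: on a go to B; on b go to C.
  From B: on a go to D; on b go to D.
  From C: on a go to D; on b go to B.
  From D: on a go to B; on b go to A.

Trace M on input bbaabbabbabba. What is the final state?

B --b--> D
D --b--> A
A --a--> B
B --a--> D
D --b--> A
A --b--> C
C --a--> D
D --b--> A
A --b--> C
C --a--> D
D --b--> A
A --b--> C
C --a--> D

D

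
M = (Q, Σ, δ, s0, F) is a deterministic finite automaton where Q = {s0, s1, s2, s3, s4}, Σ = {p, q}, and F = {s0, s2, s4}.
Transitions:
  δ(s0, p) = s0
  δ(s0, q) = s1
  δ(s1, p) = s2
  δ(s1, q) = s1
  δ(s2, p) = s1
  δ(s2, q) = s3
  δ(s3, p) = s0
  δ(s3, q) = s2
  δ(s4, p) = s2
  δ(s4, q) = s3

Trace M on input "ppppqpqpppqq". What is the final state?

s0 --p--> s0
s0 --p--> s0
s0 --p--> s0
s0 --p--> s0
s0 --q--> s1
s1 --p--> s2
s2 --q--> s3
s3 --p--> s0
s0 --p--> s0
s0 --p--> s0
s0 --q--> s1
s1 --q--> s1

s1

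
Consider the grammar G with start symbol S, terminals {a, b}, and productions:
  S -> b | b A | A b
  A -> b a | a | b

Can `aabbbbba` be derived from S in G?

no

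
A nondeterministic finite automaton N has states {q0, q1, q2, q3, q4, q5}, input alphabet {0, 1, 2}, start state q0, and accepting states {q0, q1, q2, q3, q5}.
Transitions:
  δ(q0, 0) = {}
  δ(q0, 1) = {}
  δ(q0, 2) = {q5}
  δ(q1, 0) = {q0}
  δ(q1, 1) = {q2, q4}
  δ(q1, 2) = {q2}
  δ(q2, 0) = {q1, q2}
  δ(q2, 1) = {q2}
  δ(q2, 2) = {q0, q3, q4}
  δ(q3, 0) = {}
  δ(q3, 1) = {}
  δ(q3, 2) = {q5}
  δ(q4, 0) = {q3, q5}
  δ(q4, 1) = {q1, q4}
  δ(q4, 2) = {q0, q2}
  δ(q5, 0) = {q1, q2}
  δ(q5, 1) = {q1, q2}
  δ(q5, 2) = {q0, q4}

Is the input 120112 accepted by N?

Start: {q0}
read 1: {}
The reachable set is empty and stays empty for the remaining 5 symbols.
Reachable ∩ accepting = {} — empty.

rejected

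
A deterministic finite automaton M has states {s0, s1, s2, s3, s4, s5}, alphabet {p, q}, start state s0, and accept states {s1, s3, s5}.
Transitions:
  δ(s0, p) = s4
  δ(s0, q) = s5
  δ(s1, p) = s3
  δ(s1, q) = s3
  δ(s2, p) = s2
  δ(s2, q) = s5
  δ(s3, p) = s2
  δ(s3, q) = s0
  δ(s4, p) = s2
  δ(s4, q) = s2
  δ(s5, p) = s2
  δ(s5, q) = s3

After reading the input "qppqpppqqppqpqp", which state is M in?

s2

s0 --q--> s5
s5 --p--> s2
s2 --p--> s2
s2 --q--> s5
s5 --p--> s2
s2 --p--> s2
s2 --p--> s2
s2 --q--> s5
s5 --q--> s3
s3 --p--> s2
s2 --p--> s2
s2 --q--> s5
s5 --p--> s2
s2 --q--> s5
s5 --p--> s2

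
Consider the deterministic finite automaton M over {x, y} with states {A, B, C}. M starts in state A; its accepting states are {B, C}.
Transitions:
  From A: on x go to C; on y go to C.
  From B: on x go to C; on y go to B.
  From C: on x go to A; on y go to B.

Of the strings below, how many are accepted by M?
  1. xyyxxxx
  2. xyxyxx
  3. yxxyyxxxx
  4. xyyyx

1

xyyxxxx: rejected
xyxyxx: rejected
yxxyyxxxx: rejected
xyyyx: accepted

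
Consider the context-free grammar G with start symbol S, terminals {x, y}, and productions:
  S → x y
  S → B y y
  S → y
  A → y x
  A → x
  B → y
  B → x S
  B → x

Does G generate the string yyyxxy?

no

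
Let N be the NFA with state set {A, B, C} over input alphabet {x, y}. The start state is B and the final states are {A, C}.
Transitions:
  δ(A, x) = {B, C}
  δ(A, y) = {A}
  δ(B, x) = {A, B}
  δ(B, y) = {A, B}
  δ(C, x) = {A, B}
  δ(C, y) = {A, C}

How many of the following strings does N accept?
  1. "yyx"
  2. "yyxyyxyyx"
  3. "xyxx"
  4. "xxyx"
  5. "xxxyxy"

"yyx": accepted
"yyxyyxyyx": accepted
"xyxx": accepted
"xxyx": accepted
"xxxyxy": accepted

5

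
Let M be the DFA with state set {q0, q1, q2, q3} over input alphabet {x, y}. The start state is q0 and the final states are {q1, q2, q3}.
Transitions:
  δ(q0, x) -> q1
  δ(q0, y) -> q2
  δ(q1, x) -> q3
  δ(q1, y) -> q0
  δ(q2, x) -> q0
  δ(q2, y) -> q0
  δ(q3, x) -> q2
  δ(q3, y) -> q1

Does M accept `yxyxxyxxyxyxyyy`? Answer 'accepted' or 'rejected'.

q0 --y--> q2
q2 --x--> q0
q0 --y--> q2
q2 --x--> q0
q0 --x--> q1
q1 --y--> q0
q0 --x--> q1
q1 --x--> q3
q3 --y--> q1
q1 --x--> q3
q3 --y--> q1
q1 --x--> q3
q3 --y--> q1
q1 --y--> q0
q0 --y--> q2
End in state q2, which is an accepting state.

accepted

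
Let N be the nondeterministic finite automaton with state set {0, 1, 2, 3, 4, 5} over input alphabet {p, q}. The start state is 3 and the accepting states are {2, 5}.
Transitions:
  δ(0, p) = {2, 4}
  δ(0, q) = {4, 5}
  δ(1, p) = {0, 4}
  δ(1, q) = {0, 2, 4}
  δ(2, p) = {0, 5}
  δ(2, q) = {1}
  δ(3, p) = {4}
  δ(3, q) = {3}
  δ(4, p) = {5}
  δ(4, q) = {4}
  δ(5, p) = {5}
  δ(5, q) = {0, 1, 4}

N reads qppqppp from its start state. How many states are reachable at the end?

Start: {3}
read q: {3}
read p: {4}
read p: {5}
read q: {0, 1, 4}
read p: {0, 2, 4, 5}
read p: {0, 2, 4, 5}
read p: {0, 2, 4, 5}
Final reachable set {0, 2, 4, 5} has 4 states.

4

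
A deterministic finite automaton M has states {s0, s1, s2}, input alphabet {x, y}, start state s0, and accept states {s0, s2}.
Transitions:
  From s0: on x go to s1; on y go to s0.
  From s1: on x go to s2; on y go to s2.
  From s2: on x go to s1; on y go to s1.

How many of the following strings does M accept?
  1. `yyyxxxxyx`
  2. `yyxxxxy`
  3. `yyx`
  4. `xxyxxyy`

1

`yyyxxxxyx`: accepted
`yyxxxxy`: rejected
`yyx`: rejected
`xxyxxyy`: rejected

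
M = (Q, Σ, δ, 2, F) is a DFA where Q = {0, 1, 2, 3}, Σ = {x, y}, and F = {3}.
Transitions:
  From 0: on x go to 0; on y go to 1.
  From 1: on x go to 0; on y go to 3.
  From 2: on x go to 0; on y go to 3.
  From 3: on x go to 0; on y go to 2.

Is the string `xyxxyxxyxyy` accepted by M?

2 --x--> 0
0 --y--> 1
1 --x--> 0
0 --x--> 0
0 --y--> 1
1 --x--> 0
0 --x--> 0
0 --y--> 1
1 --x--> 0
0 --y--> 1
1 --y--> 3
End in state 3, which is an accepting state.

accepted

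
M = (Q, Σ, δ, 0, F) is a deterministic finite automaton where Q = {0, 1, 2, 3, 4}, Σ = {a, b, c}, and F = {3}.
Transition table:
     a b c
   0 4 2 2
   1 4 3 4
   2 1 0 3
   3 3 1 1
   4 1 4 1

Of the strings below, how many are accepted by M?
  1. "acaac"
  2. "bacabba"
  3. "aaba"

"acaac": rejected
"bacabba": rejected
"aaba": accepted

1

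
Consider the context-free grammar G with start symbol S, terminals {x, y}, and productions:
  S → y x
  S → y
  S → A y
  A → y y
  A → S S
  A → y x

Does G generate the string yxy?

yes

S ⇒ Ay ⇒ yxy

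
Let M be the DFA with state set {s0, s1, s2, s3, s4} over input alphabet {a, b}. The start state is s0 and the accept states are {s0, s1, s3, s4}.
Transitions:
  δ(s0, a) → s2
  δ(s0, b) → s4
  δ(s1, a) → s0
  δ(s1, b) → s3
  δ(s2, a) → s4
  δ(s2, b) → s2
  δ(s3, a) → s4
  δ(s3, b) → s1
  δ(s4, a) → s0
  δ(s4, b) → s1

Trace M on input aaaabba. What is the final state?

s4

s0 --a--> s2
s2 --a--> s4
s4 --a--> s0
s0 --a--> s2
s2 --b--> s2
s2 --b--> s2
s2 --a--> s4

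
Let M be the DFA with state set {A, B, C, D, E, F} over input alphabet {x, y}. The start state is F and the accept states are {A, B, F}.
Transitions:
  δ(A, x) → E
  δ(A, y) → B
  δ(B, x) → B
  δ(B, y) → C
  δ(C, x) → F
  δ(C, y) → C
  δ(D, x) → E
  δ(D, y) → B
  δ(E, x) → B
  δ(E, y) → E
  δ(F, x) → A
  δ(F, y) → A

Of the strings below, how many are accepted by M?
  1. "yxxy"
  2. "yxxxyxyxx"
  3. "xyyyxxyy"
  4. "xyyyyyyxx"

"yxxy": rejected
"yxxxyxyxx": accepted
"xyyyxxyy": rejected
"xyyyyyyxx": accepted

2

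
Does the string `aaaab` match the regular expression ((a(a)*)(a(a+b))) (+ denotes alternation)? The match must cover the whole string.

Split as aaa·ab: (a(a)*) matches aaa and (a(a+b)) matches ab.

yes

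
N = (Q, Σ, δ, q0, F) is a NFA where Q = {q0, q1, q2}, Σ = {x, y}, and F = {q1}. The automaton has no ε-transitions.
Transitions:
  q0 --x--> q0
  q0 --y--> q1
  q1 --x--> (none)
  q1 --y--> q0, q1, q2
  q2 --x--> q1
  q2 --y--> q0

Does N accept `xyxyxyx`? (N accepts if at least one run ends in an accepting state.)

rejected

Start: {q0}
read x: {q0}
read y: {q1}
read x: {}
The reachable set is empty and stays empty for the remaining 4 symbols.
Reachable ∩ accepting = {} — empty.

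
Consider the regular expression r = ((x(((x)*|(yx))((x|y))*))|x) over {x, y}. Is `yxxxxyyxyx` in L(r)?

Neither (x(((x)*|(yx))((x|y))*)) nor x matches yxxxxyyxyx.

no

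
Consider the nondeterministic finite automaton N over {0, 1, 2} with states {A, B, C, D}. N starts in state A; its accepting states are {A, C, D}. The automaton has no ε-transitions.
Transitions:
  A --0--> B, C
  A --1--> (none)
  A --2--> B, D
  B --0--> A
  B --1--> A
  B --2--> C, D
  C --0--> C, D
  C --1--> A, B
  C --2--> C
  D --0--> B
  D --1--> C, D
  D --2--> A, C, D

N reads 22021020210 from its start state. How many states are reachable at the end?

4

Start: {A}
read 2: {B, D}
read 2: {A, C, D}
read 0: {B, C, D}
read 2: {A, C, D}
read 1: {A, B, C, D}
read 0: {A, B, C, D}
read 2: {A, B, C, D}
read 0: {A, B, C, D}
read 2: {A, B, C, D}
read 1: {A, B, C, D}
read 0: {A, B, C, D}
Final reachable set {A, B, C, D} has 4 states.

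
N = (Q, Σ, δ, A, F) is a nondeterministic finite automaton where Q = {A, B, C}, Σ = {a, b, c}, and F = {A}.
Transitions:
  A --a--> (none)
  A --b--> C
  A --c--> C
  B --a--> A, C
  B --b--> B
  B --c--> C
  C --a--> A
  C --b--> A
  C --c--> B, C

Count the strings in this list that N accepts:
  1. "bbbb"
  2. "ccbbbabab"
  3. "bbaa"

"bbbb": accepted
"ccbbbabab": rejected
"bbaa": rejected

1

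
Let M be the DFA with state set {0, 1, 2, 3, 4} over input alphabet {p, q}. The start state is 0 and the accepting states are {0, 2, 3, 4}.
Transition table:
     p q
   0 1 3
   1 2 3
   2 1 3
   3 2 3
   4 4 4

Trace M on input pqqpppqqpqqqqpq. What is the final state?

0 --p--> 1
1 --q--> 3
3 --q--> 3
3 --p--> 2
2 --p--> 1
1 --p--> 2
2 --q--> 3
3 --q--> 3
3 --p--> 2
2 --q--> 3
3 --q--> 3
3 --q--> 3
3 --q--> 3
3 --p--> 2
2 --q--> 3

3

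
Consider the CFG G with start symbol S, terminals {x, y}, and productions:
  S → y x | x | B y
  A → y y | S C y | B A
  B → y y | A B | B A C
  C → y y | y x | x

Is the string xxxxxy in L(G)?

no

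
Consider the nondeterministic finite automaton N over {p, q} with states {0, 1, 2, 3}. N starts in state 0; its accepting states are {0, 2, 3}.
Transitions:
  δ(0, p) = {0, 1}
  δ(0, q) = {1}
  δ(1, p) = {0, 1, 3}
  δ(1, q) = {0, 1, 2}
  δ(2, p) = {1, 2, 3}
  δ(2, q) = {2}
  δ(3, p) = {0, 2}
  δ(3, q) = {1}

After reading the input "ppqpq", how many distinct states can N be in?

3

Start: {0}
read p: {0, 1}
read p: {0, 1, 3}
read q: {0, 1, 2}
read p: {0, 1, 2, 3}
read q: {0, 1, 2}
Final reachable set {0, 1, 2} has 3 states.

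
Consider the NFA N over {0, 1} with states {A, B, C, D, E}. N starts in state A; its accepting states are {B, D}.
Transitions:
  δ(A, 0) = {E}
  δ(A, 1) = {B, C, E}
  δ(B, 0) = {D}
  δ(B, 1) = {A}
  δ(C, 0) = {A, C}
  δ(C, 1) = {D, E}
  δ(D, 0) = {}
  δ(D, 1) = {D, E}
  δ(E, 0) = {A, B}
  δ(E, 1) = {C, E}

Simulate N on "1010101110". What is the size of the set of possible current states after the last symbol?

5

Start: {A}
read 1: {B, C, E}
read 0: {A, B, C, D}
read 1: {A, B, C, D, E}
read 0: {A, B, C, D, E}
read 1: {A, B, C, D, E}
read 0: {A, B, C, D, E}
read 1: {A, B, C, D, E}
read 1: {A, B, C, D, E}
read 1: {A, B, C, D, E}
read 0: {A, B, C, D, E}
Final reachable set {A, B, C, D, E} has 5 states.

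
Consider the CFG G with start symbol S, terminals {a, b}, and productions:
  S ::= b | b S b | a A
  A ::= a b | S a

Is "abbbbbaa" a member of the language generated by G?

no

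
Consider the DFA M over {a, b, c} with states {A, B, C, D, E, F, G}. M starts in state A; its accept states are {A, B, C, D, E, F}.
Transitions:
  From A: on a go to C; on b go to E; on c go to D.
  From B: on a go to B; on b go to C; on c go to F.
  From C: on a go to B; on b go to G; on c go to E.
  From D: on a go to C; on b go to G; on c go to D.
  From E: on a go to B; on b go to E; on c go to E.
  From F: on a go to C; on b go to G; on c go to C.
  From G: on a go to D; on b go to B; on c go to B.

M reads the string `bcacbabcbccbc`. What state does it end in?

E

A --b--> E
E --c--> E
E --a--> B
B --c--> F
F --b--> G
G --a--> D
D --b--> G
G --c--> B
B --b--> C
C --c--> E
E --c--> E
E --b--> E
E --c--> E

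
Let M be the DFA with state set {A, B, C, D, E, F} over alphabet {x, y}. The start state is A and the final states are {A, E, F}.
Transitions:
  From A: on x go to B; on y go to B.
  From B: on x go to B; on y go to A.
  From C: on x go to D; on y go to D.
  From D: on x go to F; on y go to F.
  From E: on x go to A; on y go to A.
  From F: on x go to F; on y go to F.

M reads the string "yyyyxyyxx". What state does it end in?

A --y--> B
B --y--> A
A --y--> B
B --y--> A
A --x--> B
B --y--> A
A --y--> B
B --x--> B
B --x--> B

B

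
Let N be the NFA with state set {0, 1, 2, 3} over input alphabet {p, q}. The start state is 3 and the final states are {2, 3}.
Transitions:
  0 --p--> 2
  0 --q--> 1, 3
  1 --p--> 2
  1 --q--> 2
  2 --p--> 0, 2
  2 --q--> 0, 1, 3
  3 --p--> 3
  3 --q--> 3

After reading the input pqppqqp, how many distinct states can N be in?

Start: {3}
read p: {3}
read q: {3}
read p: {3}
read p: {3}
read q: {3}
read q: {3}
read p: {3}
Final reachable set {3} has 1 state.

1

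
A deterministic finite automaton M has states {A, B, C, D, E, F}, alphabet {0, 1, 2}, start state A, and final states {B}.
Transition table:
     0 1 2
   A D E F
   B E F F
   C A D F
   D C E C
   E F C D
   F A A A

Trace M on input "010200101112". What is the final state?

F

A --0--> D
D --1--> E
E --0--> F
F --2--> A
A --0--> D
D --0--> C
C --1--> D
D --0--> C
C --1--> D
D --1--> E
E --1--> C
C --2--> F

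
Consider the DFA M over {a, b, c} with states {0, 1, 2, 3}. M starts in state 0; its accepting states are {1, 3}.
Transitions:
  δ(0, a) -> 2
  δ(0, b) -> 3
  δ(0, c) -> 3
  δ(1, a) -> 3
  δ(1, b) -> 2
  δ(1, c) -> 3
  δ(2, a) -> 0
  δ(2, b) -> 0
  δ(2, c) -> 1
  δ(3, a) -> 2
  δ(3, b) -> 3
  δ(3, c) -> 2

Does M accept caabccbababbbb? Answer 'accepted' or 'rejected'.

accepted

0 --c--> 3
3 --a--> 2
2 --a--> 0
0 --b--> 3
3 --c--> 2
2 --c--> 1
1 --b--> 2
2 --a--> 0
0 --b--> 3
3 --a--> 2
2 --b--> 0
0 --b--> 3
3 --b--> 3
3 --b--> 3
End in state 3, which is an accepting state.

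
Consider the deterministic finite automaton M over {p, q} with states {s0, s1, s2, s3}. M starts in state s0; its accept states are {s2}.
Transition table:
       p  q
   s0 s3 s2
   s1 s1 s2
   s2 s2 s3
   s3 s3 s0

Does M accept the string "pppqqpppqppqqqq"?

s0 --p--> s3
s3 --p--> s3
s3 --p--> s3
s3 --q--> s0
s0 --q--> s2
s2 --p--> s2
s2 --p--> s2
s2 --p--> s2
s2 --q--> s3
s3 --p--> s3
s3 --p--> s3
s3 --q--> s0
s0 --q--> s2
s2 --q--> s3
s3 --q--> s0
End in state s0, which is not an accepting state.

rejected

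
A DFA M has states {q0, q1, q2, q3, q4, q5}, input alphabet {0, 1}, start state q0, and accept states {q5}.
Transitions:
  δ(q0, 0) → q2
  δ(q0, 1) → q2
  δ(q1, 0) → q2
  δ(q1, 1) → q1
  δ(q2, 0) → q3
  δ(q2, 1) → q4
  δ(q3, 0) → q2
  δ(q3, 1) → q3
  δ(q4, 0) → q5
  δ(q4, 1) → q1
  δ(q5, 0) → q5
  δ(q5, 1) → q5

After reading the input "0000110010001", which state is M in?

q4

q0 --0--> q2
q2 --0--> q3
q3 --0--> q2
q2 --0--> q3
q3 --1--> q3
q3 --1--> q3
q3 --0--> q2
q2 --0--> q3
q3 --1--> q3
q3 --0--> q2
q2 --0--> q3
q3 --0--> q2
q2 --1--> q4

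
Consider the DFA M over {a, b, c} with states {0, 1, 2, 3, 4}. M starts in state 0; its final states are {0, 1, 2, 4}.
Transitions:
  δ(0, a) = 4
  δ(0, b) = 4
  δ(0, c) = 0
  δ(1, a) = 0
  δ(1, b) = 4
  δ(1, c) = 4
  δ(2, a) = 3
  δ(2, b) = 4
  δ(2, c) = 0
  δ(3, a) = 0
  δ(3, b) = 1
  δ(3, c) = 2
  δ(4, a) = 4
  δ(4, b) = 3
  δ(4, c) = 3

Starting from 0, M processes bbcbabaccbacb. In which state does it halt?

0 --b--> 4
4 --b--> 3
3 --c--> 2
2 --b--> 4
4 --a--> 4
4 --b--> 3
3 --a--> 0
0 --c--> 0
0 --c--> 0
0 --b--> 4
4 --a--> 4
4 --c--> 3
3 --b--> 1

1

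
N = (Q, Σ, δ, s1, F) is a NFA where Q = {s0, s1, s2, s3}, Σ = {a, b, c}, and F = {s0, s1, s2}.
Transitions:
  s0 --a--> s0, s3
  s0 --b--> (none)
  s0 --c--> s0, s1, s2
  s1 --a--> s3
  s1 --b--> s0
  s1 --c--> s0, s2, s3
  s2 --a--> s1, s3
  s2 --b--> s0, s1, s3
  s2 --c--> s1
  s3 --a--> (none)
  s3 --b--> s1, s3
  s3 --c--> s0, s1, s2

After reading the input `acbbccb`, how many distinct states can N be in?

Start: {s1}
read a: {s3}
read c: {s0, s1, s2}
read b: {s0, s1, s3}
read b: {s0, s1, s3}
read c: {s0, s1, s2, s3}
read c: {s0, s1, s2, s3}
read b: {s0, s1, s3}
Final reachable set {s0, s1, s3} has 3 states.

3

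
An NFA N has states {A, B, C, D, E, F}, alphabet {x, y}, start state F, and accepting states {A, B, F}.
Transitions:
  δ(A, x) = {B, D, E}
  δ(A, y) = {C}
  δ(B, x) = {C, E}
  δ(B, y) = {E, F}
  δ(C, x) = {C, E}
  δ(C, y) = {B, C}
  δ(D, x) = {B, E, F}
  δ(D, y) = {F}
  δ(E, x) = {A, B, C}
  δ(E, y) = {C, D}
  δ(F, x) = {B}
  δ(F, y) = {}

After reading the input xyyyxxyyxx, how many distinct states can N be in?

5

Start: {F}
read x: {B}
read y: {E, F}
read y: {C, D}
read y: {B, C, F}
read x: {B, C, E}
read x: {A, B, C, E}
read y: {B, C, D, E, F}
read y: {B, C, D, E, F}
read x: {A, B, C, E, F}
read x: {A, B, C, D, E}
Final reachable set {A, B, C, D, E} has 5 states.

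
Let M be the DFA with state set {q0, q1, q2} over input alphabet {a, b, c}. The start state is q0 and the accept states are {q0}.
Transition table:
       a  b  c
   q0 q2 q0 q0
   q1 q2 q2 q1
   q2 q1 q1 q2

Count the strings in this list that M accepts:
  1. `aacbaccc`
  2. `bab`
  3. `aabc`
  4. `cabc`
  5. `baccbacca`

0

`aacbaccc`: rejected
`bab`: rejected
`aabc`: rejected
`cabc`: rejected
`baccbacca`: rejected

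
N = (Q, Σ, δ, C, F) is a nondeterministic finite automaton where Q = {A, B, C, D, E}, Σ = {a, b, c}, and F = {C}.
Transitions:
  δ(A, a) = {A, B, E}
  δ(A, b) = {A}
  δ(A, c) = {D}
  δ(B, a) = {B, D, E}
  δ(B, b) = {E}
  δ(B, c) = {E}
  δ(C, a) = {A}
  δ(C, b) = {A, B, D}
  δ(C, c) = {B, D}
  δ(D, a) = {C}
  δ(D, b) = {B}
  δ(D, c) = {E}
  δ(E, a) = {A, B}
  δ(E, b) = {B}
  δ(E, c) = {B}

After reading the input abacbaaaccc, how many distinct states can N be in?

2

Start: {C}
read a: {A}
read b: {A}
read a: {A, B, E}
read c: {B, D, E}
read b: {B, E}
read a: {A, B, D, E}
read a: {A, B, C, D, E}
read a: {A, B, C, D, E}
read c: {B, D, E}
read c: {B, E}
read c: {B, E}
Final reachable set {B, E} has 2 states.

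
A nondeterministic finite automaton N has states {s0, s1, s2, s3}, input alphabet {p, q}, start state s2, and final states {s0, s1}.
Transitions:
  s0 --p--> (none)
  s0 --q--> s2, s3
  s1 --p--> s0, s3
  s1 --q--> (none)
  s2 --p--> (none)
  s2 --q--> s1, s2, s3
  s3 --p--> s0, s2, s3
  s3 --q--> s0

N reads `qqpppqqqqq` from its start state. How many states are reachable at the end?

4

Start: {s2}
read q: {s1, s2, s3}
read q: {s0, s1, s2, s3}
read p: {s0, s2, s3}
read p: {s0, s2, s3}
read p: {s0, s2, s3}
read q: {s0, s1, s2, s3}
read q: {s0, s1, s2, s3}
read q: {s0, s1, s2, s3}
read q: {s0, s1, s2, s3}
read q: {s0, s1, s2, s3}
Final reachable set {s0, s1, s2, s3} has 4 states.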